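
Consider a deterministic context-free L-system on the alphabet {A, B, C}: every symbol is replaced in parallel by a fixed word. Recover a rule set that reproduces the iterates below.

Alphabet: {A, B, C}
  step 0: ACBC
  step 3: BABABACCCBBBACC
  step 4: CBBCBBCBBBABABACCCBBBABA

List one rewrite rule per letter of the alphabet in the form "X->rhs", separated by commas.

A->BB, B->C, C->BA

  step 3 ⇒ step 4: BABABACCCBBBACC ⇒ C·BB·C·BB·C·BB·BA·BA·BA·C·C·C·BB·BA·BA
    A ↦ BB
    B ↦ C
    C ↦ BA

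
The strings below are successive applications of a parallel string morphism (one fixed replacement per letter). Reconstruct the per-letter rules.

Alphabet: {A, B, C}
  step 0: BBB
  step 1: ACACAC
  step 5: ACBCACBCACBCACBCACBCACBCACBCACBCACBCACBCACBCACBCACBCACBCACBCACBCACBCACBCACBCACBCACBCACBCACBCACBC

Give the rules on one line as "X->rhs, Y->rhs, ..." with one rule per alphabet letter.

A->AC, B->AC, C->BC

  step 0 ⇒ step 1: BBB ⇒ AC·AC·AC
    B ↦ AC
    A ↦ AC  (constrained at step 1)
    C ↦ BC  (constrained at step 1)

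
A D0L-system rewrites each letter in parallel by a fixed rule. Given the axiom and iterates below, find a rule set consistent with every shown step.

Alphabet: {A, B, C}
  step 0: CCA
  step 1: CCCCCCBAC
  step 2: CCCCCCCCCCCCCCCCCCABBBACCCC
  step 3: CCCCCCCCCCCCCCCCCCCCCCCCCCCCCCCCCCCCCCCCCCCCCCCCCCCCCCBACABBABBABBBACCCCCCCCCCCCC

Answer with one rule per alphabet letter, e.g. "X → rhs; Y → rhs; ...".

  step 2 ⇒ step 3: CCCCCCCCCCCCCCCCCCABBBACCCC ⇒ CCC·CCC·CCC·CCC·CCC·CCC·CCC·CCC·CCC·CCC·CCC·CCC·CCC·CCC·CCC·CCC·CCC·CCC·BAC·ABB·ABB·ABB·BAC·CCC·CCC·CCC·CCC
    A ↦ BAC
    B ↦ ABB
    C ↦ CCC

A->BAC, B->ABB, C->CCC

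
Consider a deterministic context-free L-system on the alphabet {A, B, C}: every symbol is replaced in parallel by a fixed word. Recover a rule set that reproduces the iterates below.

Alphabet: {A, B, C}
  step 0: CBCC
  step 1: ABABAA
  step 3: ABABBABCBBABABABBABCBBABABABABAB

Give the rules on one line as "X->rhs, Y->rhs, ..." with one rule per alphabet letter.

A->CB, B->BAB, C->A

  step 0 ⇒ step 1: CBCC ⇒ A·BAB·A·A
    B ↦ BAB
    C ↦ A
    A ↦ CB  (constrained at step 1)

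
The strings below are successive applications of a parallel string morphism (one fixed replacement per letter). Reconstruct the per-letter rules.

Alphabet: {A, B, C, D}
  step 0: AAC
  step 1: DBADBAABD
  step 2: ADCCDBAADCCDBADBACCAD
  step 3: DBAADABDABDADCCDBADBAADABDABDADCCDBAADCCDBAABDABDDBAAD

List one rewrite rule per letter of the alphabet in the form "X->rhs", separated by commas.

  step 2 ⇒ step 3: ADCCDBAADCCDBADBACCAD ⇒ DBA·AD·ABD·ABD·AD·CC·DBA·DBA·AD·ABD·ABD·AD·CC·DBA·AD·CC·DBA·ABD·ABD·DBA·AD
    A ↦ DBA
    B ↦ CC
    C ↦ ABD
    D ↦ AD

A->DBA, B->CC, C->ABD, D->AD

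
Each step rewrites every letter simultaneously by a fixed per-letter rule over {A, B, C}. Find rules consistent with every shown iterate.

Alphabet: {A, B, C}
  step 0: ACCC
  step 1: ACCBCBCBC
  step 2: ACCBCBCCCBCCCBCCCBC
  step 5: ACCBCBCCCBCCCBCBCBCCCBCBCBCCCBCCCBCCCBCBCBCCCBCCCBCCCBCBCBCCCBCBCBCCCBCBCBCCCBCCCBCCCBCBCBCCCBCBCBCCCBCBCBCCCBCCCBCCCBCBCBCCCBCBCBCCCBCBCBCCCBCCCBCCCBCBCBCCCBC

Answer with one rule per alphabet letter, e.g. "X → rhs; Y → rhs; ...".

A->ACC, B->CC, C->BC

  step 1 ⇒ step 2: ACCBCBCBC ⇒ ACC·BC·BC·CC·BC·CC·BC·CC·BC
    A ↦ ACC
    B ↦ CC
    C ↦ BC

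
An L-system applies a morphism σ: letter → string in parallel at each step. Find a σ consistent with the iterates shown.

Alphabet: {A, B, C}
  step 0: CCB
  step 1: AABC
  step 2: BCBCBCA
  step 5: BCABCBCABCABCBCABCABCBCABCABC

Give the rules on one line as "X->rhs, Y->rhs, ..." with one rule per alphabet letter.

  step 1 ⇒ step 2: AABC ⇒ BC·BC·BC·A
    A ↦ BC
    B ↦ BC
    C ↦ A

A->BC, B->BC, C->A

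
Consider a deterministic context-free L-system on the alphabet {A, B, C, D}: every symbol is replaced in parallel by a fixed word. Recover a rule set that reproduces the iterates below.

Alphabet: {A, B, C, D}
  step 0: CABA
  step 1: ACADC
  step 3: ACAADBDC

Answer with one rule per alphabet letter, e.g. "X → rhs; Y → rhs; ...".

  step 0 ⇒ step 1: CABA ⇒ A·C·AD·C
    A ↦ C
    B ↦ AD
    C ↦ A
    D ↦ BD  (constrained at step 1)

A->C, B->AD, C->A, D->BD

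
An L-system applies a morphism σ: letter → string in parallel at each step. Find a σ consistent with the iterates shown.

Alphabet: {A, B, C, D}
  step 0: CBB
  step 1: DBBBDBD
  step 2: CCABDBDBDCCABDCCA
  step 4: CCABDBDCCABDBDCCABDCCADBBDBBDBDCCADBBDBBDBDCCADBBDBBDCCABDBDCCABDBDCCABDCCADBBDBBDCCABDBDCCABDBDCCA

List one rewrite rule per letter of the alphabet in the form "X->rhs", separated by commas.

A->D, B->BD, C->DBB, D->CCA

  step 1 ⇒ step 2: DBBBDBD ⇒ CCA·BD·BD·BD·CCA·BD·CCA
    B ↦ BD
    D ↦ CCA
    A ↦ D  (constrained at step 2)
  step 0 ⇒ step 1: CBB ⇒ DBB·BD·BD
    C ↦ DBB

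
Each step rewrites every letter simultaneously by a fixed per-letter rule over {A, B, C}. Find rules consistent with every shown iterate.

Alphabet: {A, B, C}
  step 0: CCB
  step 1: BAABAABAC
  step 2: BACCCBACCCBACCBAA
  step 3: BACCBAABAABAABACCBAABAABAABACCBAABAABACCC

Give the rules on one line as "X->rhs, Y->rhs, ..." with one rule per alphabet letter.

A->C, B->BAC, C->BAA

  step 2 ⇒ step 3: BACCCBACCCBACCBAA ⇒ BAC·C·BAA·BAA·BAA·BAC·C·BAA·BAA·BAA·BAC·C·BAA·BAA·BAC·C·C
    A ↦ C
    B ↦ BAC
    C ↦ BAA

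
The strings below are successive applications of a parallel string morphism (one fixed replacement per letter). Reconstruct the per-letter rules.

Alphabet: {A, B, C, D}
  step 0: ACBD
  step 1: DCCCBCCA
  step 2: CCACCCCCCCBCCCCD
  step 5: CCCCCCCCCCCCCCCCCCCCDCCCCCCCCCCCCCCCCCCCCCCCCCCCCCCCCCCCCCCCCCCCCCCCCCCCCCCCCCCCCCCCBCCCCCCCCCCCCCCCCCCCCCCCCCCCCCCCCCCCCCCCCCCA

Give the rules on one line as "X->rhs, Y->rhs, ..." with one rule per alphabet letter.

  step 1 ⇒ step 2: DCCCBCCA ⇒ CCA·CC·CC·CC·CB·CC·CC·D
    A ↦ D
    B ↦ CB
    C ↦ CC
    D ↦ CCA

A->D, B->CB, C->CC, D->CCA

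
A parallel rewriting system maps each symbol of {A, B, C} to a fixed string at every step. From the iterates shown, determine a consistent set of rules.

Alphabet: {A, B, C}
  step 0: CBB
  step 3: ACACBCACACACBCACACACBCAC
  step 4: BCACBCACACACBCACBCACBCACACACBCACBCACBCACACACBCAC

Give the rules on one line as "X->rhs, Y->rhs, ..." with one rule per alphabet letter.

  step 3 ⇒ step 4: ACACBCACACACBCACACACBCAC ⇒ BC·AC·BC·AC·AC·AC·BC·AC·BC·AC·BC·AC·AC·AC·BC·AC·BC·AC·BC·AC·AC·AC·BC·AC
    A ↦ BC
    B ↦ AC
    C ↦ AC

A->BC, B->AC, C->AC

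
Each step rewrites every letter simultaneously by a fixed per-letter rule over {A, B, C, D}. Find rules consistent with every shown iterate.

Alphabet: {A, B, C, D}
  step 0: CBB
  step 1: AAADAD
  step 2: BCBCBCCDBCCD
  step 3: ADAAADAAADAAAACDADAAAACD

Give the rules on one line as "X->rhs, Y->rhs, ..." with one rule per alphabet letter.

  step 2 ⇒ step 3: BCBCBCCDBCCD ⇒ AD·AA·AD·AA·AD·AA·AA·CD·AD·AA·AA·CD
    B ↦ AD
    C ↦ AA
    D ↦ CD
  step 1 ⇒ step 2: AAADAD ⇒ BC·BC·BC·CD·BC·CD
    A ↦ BC

A->BC, B->AD, C->AA, D->CD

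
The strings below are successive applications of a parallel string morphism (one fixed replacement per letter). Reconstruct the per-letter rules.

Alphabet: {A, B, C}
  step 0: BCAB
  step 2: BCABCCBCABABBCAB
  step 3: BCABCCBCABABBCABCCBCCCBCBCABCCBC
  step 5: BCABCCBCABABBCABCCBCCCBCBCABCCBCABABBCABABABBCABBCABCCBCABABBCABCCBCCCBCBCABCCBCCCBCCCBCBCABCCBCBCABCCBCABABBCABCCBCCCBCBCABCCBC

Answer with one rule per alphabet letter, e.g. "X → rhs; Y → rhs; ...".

  step 2 ⇒ step 3: BCABCCBCABABBCAB ⇒ BC·AB·CC·BC·AB·AB·BC·AB·CC·BC·CC·BC·BC·AB·CC·BC
    A ↦ CC
    B ↦ BC
    C ↦ AB

A->CC, B->BC, C->AB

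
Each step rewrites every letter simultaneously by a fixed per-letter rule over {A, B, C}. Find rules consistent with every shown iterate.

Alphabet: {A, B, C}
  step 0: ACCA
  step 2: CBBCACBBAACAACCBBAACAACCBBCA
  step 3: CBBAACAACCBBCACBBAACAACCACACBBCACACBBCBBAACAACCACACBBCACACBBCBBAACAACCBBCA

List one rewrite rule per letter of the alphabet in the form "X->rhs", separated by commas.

A->CA, B->AAC, C->CBB

  step 2 ⇒ step 3: CBBCACBBAACAACCBBAACAACCBBCA ⇒ CBB·AAC·AAC·CBB·CA·CBB·AAC·AAC·CA·CA·CBB·CA·CA·CBB·CBB·AAC·AAC·CA·CA·CBB·CA·CA·CBB·CBB·AAC·AAC·CBB·CA
    A ↦ CA
    B ↦ AAC
    C ↦ CBB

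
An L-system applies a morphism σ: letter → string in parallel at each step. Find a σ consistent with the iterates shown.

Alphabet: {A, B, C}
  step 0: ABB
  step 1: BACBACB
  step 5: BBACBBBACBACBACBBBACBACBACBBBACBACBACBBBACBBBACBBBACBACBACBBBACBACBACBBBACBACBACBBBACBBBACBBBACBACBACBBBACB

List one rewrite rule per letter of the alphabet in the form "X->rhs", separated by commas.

  step 0 ⇒ step 1: ABB ⇒ B·ACB·ACB
    A ↦ B
    B ↦ ACB
    C ↦ B  (constrained at step 1)

A->B, B->ACB, C->B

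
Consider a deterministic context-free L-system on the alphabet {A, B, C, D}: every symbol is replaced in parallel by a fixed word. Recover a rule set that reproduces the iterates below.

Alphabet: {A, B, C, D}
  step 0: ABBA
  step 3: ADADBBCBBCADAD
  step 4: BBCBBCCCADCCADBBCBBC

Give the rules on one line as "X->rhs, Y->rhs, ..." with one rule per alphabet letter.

A->BB, B->C, C->AD, D->C

  step 3 ⇒ step 4: ADADBBCBBCADAD ⇒ BB·C·BB·C·C·C·AD·C·C·AD·BB·C·BB·C
    A ↦ BB
    B ↦ C
    C ↦ AD
    D ↦ C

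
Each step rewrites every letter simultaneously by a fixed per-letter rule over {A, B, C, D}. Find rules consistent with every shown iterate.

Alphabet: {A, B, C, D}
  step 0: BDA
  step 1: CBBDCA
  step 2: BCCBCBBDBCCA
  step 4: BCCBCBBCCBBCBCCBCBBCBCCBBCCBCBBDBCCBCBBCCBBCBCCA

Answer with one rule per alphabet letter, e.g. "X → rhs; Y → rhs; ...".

  step 1 ⇒ step 2: CBBDCA ⇒ BC·CB·CB·BD·BC·CA
    A ↦ CA
    B ↦ CB
    C ↦ BC
    D ↦ BD

A->CA, B->CB, C->BC, D->BD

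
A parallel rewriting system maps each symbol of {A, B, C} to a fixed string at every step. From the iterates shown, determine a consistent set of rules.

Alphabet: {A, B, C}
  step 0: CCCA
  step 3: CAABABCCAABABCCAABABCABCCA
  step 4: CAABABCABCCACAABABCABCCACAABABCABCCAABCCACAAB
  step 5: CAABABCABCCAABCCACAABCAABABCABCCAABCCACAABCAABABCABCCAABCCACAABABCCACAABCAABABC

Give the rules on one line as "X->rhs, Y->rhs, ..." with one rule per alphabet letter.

A->AB, B->C, C->CA

  step 4 ⇒ step 5: CAABABCABCCACAABABCABCCACAABABCABCCAABCCACAAB ⇒ CA·AB·AB·C·AB·C·CA·AB·C·CA·CA·AB·CA·AB·AB·C·AB·C·CA·AB·C·CA·CA·AB·CA·AB·AB·C·AB·C·CA·AB·C·CA·CA·AB·AB·C·CA·CA·AB·CA·AB·AB·C
    A ↦ AB
    B ↦ C
    C ↦ CA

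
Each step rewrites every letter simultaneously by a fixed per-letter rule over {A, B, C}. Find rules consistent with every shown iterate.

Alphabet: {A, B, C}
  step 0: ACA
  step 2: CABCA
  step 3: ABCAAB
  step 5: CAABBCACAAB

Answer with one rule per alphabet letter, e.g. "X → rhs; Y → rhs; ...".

  step 2 ⇒ step 3: CABCA ⇒ A·B·CA·A·B
    A ↦ B
    B ↦ CA
    C ↦ A

A->B, B->CA, C->A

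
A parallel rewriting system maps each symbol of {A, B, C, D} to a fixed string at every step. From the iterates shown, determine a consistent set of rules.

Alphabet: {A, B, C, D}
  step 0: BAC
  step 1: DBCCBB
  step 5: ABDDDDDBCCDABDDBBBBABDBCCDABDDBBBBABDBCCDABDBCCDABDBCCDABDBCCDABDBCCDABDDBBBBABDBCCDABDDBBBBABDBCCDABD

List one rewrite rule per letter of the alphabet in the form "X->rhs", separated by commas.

A->BCC, B->D, C->BB, D->ABD

  step 0 ⇒ step 1: BAC ⇒ D·BCC·BB
    A ↦ BCC
    B ↦ D
    C ↦ BB
    D ↦ ABD  (constrained at step 1)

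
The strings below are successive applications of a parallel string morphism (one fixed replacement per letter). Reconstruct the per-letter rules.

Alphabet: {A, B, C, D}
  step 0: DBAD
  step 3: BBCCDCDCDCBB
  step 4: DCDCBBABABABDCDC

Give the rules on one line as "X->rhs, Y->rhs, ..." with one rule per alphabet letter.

A->CC, B->DC, C->B, D->A

  step 3 ⇒ step 4: BBCCDCDCDCBB ⇒ DC·DC·B·B·A·B·A·B·A·B·DC·DC
    B ↦ DC
    C ↦ B
    D ↦ A
    A ↦ CC  (constrained at step 0)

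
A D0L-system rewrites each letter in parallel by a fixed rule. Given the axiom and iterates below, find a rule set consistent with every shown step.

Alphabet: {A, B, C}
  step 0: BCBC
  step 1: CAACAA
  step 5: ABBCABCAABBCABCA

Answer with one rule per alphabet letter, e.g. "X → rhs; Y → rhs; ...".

A->B, B->CA, C->A

  step 0 ⇒ step 1: BCBC ⇒ CA·A·CA·A
    B ↦ CA
    C ↦ A
    A ↦ B  (constrained at step 1)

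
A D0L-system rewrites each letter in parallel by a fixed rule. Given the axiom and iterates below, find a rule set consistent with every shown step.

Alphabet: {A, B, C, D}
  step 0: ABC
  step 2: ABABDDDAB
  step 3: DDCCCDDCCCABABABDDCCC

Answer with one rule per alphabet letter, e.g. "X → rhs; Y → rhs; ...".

  step 2 ⇒ step 3: ABABDDDAB ⇒ DDC·CC·DDC·CC·AB·AB·AB·DDC·CC
    A ↦ DDC
    B ↦ CC
    D ↦ AB
    C ↦ D  (constrained at step 0)

A->DDC, B->CC, C->D, D->AB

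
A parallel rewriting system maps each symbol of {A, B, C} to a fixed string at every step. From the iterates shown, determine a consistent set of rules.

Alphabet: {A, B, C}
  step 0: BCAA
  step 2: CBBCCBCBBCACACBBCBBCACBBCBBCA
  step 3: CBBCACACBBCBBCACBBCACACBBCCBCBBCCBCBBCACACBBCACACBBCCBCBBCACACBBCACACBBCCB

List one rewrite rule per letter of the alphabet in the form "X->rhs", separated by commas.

  step 2 ⇒ step 3: CBBCCBCBBCACACBBCBBCACBBCBBCA ⇒ CBB·CA·CA·CBB·CBB·CA·CBB·CA·CA·CBB·CCB·CBB·CCB·CBB·CA·CA·CBB·CA·CA·CBB·CCB·CBB·CA·CA·CBB·CA·CA·CBB·CCB
    A ↦ CCB
    B ↦ CA
    C ↦ CBB

A->CCB, B->CA, C->CBB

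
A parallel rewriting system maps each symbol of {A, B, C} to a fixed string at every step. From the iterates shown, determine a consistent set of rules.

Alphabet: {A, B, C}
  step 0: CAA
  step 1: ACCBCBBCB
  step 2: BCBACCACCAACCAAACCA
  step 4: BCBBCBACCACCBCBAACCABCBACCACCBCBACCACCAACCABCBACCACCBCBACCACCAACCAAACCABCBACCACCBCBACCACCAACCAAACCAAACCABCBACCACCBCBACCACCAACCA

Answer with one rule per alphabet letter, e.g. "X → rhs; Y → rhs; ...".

A->BCB, B->A, C->ACC

  step 1 ⇒ step 2: ACCBCBBCB ⇒ BCB·ACC·ACC·A·ACC·A·A·ACC·A
    A ↦ BCB
    B ↦ A
    C ↦ ACC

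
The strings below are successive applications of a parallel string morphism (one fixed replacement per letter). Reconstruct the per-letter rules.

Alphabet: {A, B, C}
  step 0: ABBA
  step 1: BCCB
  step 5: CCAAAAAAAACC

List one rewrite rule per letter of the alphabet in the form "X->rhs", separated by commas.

A->B, B->C, C->AA

  step 0 ⇒ step 1: ABBA ⇒ B·C·C·B
    A ↦ B
    B ↦ C
    C ↦ AA  (constrained at step 1)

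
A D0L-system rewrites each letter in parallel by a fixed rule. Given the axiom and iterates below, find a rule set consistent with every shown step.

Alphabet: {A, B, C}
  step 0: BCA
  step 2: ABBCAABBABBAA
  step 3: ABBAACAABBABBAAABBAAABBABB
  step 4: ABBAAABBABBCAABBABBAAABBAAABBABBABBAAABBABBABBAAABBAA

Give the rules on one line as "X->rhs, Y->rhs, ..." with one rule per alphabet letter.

A->ABB, B->A, C->CA

  step 3 ⇒ step 4: ABBAACAABBABBAAABBAAABBABB ⇒ ABB·A·A·ABB·ABB·CA·ABB·ABB·A·A·ABB·A·A·ABB·ABB·ABB·A·A·ABB·ABB·ABB·A·A·ABB·A·A
    A ↦ ABB
    B ↦ A
    C ↦ CA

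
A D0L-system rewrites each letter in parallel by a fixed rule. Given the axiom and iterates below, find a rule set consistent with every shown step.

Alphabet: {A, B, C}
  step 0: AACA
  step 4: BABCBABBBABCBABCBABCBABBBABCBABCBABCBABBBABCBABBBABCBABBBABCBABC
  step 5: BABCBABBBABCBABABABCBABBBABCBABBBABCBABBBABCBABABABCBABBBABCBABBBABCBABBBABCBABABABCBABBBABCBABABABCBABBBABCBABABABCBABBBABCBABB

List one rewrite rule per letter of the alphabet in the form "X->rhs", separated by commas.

A->BC, B->BA, C->BB

  step 4 ⇒ step 5: BABCBABBBABCBABCBABCBABBBABCBABCBABCBABBBABCBABBBABCBABBBABCBABC ⇒ BA·BC·BA·BB·BA·BC·BA·BA·BA·BC·BA·BB·BA·BC·BA·BB·BA·BC·BA·BB·BA·BC·BA·BA·BA·BC·BA·BB·BA·BC·BA·BB·BA·BC·BA·BB·BA·BC·BA·BA·BA·BC·BA·BB·BA·BC·BA·BA·BA·BC·BA·BB·BA·BC·BA·BA·BA·BC·BA·BB·BA·BC·BA·BB
    A ↦ BC
    B ↦ BA
    C ↦ BB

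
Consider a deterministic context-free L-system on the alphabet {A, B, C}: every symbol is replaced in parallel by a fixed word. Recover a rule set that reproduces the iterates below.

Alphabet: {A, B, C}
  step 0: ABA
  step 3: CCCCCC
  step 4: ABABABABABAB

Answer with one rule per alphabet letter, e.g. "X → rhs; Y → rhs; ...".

  step 3 ⇒ step 4: CCCCCC ⇒ AB·AB·AB·AB·AB·AB
    C ↦ AB
    A ↦ C  (constrained at step 0)
    B ↦ C  (constrained at step 0)

A->C, B->C, C->AB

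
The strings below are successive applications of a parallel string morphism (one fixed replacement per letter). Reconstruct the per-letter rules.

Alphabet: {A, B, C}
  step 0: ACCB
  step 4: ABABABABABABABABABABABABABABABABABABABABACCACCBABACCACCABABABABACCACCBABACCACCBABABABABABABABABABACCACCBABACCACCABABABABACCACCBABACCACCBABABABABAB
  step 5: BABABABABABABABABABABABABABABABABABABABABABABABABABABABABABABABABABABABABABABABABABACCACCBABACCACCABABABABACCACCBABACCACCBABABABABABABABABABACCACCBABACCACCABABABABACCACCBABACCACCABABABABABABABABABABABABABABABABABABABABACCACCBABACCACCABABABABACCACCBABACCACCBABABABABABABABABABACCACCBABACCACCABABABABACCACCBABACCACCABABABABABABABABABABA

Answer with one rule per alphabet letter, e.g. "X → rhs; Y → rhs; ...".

A->BAB, B->A, C->ACC

  step 4 ⇒ step 5: ABABABABABABABABABABABABABABABABABABABABACCACCBABACCACCABABABABACCACCBABACCACCBABABABABABABABABABACCACCBABACCACCABABABABACCACCBABACCACCBABABABABAB ⇒ BAB·A·BAB·A·BAB·A·BAB·A·BAB·A·BAB·A·BAB·A·BAB·A·BAB·A·BAB·A·BAB·A·BAB·A·BAB·A·BAB·A·BAB·A·BAB·A·BAB·A·BAB·A·BAB·A·BAB·A·BAB·ACC·ACC·BAB·ACC·ACC·A·BAB·A·BAB·ACC·ACC·BAB·ACC·ACC·BAB·A·BAB·A·BAB·A·BAB·A·BAB·ACC·ACC·BAB·ACC·ACC·A·BAB·A·BAB·ACC·ACC·BAB·ACC·ACC·A·BAB·A·BAB·A·BAB·A·BAB·A·BAB·A·BAB·A·BAB·A·BAB·A·BAB·A·BAB·ACC·ACC·BAB·ACC·ACC·A·BAB·A·BAB·ACC·ACC·BAB·ACC·ACC·BAB·A·BAB·A·BAB·A·BAB·A·BAB·ACC·ACC·BAB·ACC·ACC·A·BAB·A·BAB·ACC·ACC·BAB·ACC·ACC·A·BAB·A·BAB·A·BAB·A·BAB·A·BAB·A
    A ↦ BAB
    B ↦ A
    C ↦ ACC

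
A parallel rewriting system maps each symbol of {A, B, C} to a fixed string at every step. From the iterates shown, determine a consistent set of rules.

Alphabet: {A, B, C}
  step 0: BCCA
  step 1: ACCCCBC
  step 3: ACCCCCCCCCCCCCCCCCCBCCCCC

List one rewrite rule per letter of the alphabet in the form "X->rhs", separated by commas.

A->BC, B->A, C->CC

  step 0 ⇒ step 1: BCCA ⇒ A·CC·CC·BC
    A ↦ BC
    B ↦ A
    C ↦ CC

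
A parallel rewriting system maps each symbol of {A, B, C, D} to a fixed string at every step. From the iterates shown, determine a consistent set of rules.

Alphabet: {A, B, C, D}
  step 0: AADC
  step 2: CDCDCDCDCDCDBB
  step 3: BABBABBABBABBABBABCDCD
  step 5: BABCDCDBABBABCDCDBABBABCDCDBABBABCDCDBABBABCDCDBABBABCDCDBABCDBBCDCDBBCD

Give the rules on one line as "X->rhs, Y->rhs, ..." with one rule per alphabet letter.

  step 2 ⇒ step 3: CDCDCDCDCDCDBB ⇒ BA·B·BA·B·BA·B·BA·B·BA·B·BA·B·CD·CD
    B ↦ CD
    C ↦ BA
    D ↦ B
    A ↦ BB  (constrained at step 0)

A->BB, B->CD, C->BA, D->B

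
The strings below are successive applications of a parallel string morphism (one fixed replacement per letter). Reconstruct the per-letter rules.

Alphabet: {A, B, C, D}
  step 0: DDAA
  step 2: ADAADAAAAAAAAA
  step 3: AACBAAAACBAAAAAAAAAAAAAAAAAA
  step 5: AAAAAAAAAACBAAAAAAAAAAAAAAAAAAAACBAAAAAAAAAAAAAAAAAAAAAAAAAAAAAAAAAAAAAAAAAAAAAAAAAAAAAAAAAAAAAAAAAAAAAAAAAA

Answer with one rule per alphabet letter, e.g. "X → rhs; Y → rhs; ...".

  step 2 ⇒ step 3: ADAADAAAAAAAAA ⇒ AA·CB·AA·AA·CB·AA·AA·AA·AA·AA·AA·AA·AA·AA
    A ↦ AA
    D ↦ CB
    B ↦ DA  (constrained at step 3)
    C ↦ A  (constrained at step 3)

A->AA, B->DA, C->A, D->CB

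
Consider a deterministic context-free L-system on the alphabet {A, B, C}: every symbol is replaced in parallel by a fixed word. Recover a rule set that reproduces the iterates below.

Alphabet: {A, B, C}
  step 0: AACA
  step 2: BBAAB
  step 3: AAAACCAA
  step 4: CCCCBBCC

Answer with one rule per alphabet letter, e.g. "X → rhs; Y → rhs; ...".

  step 3 ⇒ step 4: AAAACCAA ⇒ C·C·C·C·B·B·C·C
    A ↦ C
    C ↦ B
  step 2 ⇒ step 3: BBAAB ⇒ AA·AA·C·C·AA
    B ↦ AA

A->C, B->AA, C->B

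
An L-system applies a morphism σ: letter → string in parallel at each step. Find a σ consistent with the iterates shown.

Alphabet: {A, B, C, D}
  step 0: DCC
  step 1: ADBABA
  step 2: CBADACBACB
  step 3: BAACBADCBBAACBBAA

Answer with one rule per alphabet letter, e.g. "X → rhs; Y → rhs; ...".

A->CB, B->A, C->BA, D->AD

  step 2 ⇒ step 3: CBADACBACB ⇒ BA·A·CB·AD·CB·BA·A·CB·BA·A
    A ↦ CB
    B ↦ A
    C ↦ BA
    D ↦ AD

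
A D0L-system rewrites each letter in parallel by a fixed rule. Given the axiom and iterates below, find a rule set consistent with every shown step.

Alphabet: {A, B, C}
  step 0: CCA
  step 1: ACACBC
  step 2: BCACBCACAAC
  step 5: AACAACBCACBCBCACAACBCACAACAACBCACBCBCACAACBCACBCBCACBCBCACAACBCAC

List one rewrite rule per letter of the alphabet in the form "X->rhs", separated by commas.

A->BC, B->A, C->AC

  step 1 ⇒ step 2: ACACBC ⇒ BC·AC·BC·AC·A·AC
    A ↦ BC
    B ↦ A
    C ↦ AC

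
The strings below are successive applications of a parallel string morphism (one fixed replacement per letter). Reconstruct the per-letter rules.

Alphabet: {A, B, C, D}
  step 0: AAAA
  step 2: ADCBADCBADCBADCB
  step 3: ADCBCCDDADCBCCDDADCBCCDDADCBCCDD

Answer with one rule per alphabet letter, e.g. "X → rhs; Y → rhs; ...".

A->AD, B->DD, C->CC, D->CB

  step 2 ⇒ step 3: ADCBADCBADCBADCB ⇒ AD·CB·CC·DD·AD·CB·CC·DD·AD·CB·CC·DD·AD·CB·CC·DD
    A ↦ AD
    B ↦ DD
    C ↦ CC
    D ↦ CB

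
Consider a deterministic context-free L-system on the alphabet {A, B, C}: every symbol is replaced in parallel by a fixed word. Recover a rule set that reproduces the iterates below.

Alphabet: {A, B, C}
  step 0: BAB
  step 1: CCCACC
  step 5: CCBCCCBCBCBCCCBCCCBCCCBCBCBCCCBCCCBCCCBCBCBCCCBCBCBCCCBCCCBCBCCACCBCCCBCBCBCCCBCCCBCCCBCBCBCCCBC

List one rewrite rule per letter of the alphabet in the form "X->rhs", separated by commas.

  step 0 ⇒ step 1: BAB ⇒ CC·CA·CC
    A ↦ CA
    B ↦ CC
    C ↦ BC  (constrained at step 1)

A->CA, B->CC, C->BC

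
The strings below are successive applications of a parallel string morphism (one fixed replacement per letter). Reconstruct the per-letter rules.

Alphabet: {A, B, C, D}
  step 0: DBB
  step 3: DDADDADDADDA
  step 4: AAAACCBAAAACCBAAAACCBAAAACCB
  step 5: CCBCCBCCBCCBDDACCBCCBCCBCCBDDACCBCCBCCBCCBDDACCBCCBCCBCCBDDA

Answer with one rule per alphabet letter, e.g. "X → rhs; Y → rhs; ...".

  step 4 ⇒ step 5: AAAACCBAAAACCBAAAACCBAAAACCB ⇒ CCB·CCB·CCB·CCB·D·D·A·CCB·CCB·CCB·CCB·D·D·A·CCB·CCB·CCB·CCB·D·D·A·CCB·CCB·CCB·CCB·D·D·A
    A ↦ CCB
    B ↦ A
    C ↦ D
  step 3 ⇒ step 4: DDADDADDADDA ⇒ AA·AA·CCB·AA·AA·CCB·AA·AA·CCB·AA·AA·CCB
    D ↦ AA

A->CCB, B->A, C->D, D->AA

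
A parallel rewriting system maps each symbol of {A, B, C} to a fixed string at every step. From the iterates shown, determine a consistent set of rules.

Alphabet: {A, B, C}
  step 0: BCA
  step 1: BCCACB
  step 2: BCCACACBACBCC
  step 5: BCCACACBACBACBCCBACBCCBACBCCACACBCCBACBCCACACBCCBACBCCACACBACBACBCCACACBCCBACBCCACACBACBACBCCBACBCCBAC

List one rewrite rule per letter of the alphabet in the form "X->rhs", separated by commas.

A->B, B->BCC, C->AC

  step 1 ⇒ step 2: BCCACB ⇒ BCC·AC·AC·B·AC·BCC
    A ↦ B
    B ↦ BCC
    C ↦ AC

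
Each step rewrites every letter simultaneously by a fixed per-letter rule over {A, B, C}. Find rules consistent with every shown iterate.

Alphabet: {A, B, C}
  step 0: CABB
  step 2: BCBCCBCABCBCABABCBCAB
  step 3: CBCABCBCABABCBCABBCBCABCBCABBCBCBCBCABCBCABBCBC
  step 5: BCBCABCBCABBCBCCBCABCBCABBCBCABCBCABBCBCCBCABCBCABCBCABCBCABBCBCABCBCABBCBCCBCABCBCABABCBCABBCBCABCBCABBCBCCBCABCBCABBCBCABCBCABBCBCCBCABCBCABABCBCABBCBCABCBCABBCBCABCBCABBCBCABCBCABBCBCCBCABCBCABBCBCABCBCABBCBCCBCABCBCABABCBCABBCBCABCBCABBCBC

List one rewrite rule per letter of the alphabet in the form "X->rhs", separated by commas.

A->B, B->CBC, C->AB

  step 2 ⇒ step 3: BCBCCBCABCBCABABCBCAB ⇒ CBC·AB·CBC·AB·AB·CBC·AB·B·CBC·AB·CBC·AB·B·CBC·B·CBC·AB·CBC·AB·B·CBC
    A ↦ B
    B ↦ CBC
    C ↦ AB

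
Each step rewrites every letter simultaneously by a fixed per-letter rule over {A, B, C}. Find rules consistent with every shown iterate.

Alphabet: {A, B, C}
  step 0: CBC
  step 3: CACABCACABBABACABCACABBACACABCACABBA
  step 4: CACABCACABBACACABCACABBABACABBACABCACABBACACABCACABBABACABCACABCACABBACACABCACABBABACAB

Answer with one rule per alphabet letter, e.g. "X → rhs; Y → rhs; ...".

A->CAB, B->BA, C->CA

  step 3 ⇒ step 4: CACABCACABBABACABCACABBACACABCACABBA ⇒ CA·CAB·CA·CAB·BA·CA·CAB·CA·CAB·BA·BA·CAB·BA·CAB·CA·CAB·BA·CA·CAB·CA·CAB·BA·BA·CAB·CA·CAB·CA·CAB·BA·CA·CAB·CA·CAB·BA·BA·CAB
    A ↦ CAB
    B ↦ BA
    C ↦ CA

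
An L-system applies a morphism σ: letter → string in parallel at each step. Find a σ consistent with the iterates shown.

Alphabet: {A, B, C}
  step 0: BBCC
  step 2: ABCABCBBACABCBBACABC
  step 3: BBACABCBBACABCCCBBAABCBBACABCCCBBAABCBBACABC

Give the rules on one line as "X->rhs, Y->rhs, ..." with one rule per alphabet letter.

A->BBA, B->C, C->ABC

  step 2 ⇒ step 3: ABCABCBBACABCBBACABC ⇒ BBA·C·ABC·BBA·C·ABC·C·C·BBA·ABC·BBA·C·ABC·C·C·BBA·ABC·BBA·C·ABC
    A ↦ BBA
    B ↦ C
    C ↦ ABC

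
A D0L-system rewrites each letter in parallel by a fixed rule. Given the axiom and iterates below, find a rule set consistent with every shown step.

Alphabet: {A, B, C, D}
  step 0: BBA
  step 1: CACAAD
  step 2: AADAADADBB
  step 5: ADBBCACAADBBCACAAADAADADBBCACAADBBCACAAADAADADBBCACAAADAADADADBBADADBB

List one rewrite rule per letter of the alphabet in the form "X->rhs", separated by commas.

A->AD, B->CA, C->A, D->BB

  step 1 ⇒ step 2: CACAAD ⇒ A·AD·A·AD·AD·BB
    A ↦ AD
    C ↦ A
    D ↦ BB
  step 0 ⇒ step 1: BBA ⇒ CA·CA·AD
    B ↦ CA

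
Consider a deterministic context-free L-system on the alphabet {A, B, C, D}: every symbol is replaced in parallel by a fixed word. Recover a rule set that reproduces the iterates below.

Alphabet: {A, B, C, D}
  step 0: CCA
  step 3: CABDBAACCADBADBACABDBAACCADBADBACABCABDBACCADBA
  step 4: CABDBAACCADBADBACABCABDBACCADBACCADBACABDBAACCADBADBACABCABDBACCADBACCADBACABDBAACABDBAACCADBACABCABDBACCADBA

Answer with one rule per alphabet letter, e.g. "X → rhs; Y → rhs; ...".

  step 3 ⇒ step 4: CABDBAACCADBADBACABDBAACCADBADBACABCABDBACCADBA ⇒ CAB·DBA·A·CC·A·DBA·DBA·CAB·CAB·DBA·CC·A·DBA·CC·A·DBA·CAB·DBA·A·CC·A·DBA·DBA·CAB·CAB·DBA·CC·A·DBA·CC·A·DBA·CAB·DBA·A·CAB·DBA·A·CC·A·DBA·CAB·CAB·DBA·CC·A·DBA
    A ↦ DBA
    B ↦ A
    C ↦ CAB
    D ↦ CC

A->DBA, B->A, C->CAB, D->CC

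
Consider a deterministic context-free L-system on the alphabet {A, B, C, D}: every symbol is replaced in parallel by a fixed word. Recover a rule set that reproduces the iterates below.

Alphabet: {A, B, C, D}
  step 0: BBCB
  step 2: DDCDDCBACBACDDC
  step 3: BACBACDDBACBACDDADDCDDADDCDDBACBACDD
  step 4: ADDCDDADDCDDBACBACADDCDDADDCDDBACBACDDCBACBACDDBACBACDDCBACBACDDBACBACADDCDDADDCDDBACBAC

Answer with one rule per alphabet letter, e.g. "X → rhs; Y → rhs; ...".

  step 3 ⇒ step 4: BACBACDDBACBACDDADDCDDADDCDDBACBACDD ⇒ A·DDC·DD·A·DDC·DD·BAC·BAC·A·DDC·DD·A·DDC·DD·BAC·BAC·DDC·BAC·BAC·DD·BAC·BAC·DDC·BAC·BAC·DD·BAC·BAC·A·DDC·DD·A·DDC·DD·BAC·BAC
    A ↦ DDC
    B ↦ A
    C ↦ DD
    D ↦ BAC

A->DDC, B->A, C->DD, D->BAC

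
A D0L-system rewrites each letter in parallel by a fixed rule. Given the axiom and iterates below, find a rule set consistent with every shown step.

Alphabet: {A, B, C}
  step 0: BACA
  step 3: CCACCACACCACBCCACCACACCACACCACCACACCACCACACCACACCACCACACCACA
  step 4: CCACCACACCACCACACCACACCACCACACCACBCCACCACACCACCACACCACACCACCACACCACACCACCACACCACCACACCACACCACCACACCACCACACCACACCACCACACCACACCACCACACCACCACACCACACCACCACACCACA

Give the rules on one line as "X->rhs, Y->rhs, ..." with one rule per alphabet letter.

  step 3 ⇒ step 4: CCACCACACCACBCCACCACACCACACCACCACACCACCACACCACACCACCACACCACA ⇒ CCA·CCA·CA·CCA·CCA·CA·CCA·CA·CCA·CCA·CA·CCA·CB·CCA·CCA·CA·CCA·CCA·CA·CCA·CA·CCA·CCA·CA·CCA·CA·CCA·CCA·CA·CCA·CCA·CA·CCA·CA·CCA·CCA·CA·CCA·CCA·CA·CCA·CA·CCA·CCA·CA·CCA·CA·CCA·CCA·CA·CCA·CCA·CA·CCA·CA·CCA·CCA·CA·CCA·CA
    A ↦ CA
    B ↦ CB
    C ↦ CCA

A->CA, B->CB, C->CCA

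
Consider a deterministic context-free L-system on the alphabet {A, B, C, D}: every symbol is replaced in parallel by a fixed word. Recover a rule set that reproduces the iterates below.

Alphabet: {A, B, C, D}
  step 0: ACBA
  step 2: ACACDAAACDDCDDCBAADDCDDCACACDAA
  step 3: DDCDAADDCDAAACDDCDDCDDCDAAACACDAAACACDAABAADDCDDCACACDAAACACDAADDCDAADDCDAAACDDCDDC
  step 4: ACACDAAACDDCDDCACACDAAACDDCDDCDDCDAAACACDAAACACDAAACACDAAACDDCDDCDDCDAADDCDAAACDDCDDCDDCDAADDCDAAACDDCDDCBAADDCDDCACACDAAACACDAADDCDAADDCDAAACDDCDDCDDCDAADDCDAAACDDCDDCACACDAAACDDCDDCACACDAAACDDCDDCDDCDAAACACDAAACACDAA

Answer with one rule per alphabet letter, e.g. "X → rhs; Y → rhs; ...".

  step 3 ⇒ step 4: DDCDAADDCDAAACDDCDDCDDCDAAACACDAAACACDAABAADDCDDCACACDAAACACDAADDCDAADDCDAAACDDCDDC ⇒ AC·AC·DAA·AC·DDC·DDC·AC·AC·DAA·AC·DDC·DDC·DDC·DAA·AC·AC·DAA·AC·AC·DAA·AC·AC·DAA·AC·DDC·DDC·DDC·DAA·DDC·DAA·AC·DDC·DDC·DDC·DAA·DDC·DAA·AC·DDC·DDC·BAA·DDC·DDC·AC·AC·DAA·AC·AC·DAA·DDC·DAA·DDC·DAA·AC·DDC·DDC·DDC·DAA·DDC·DAA·AC·DDC·DDC·AC·AC·DAA·AC·DDC·DDC·AC·AC·DAA·AC·DDC·DDC·DDC·DAA·AC·AC·DAA·AC·AC·DAA
    A ↦ DDC
    B ↦ BAA
    C ↦ DAA
    D ↦ AC

A->DDC, B->BAA, C->DAA, D->AC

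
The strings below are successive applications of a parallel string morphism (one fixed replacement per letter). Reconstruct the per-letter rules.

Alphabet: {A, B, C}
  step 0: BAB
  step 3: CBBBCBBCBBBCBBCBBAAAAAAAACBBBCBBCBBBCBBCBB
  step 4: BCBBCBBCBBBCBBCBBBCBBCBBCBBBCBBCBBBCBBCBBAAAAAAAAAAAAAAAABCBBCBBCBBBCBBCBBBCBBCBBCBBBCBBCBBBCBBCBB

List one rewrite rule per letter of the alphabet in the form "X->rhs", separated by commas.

  step 3 ⇒ step 4: CBBBCBBCBBBCBBCBBAAAAAAAACBBBCBBCBBBCBBCBB ⇒ B·CBB·CBB·CBB·B·CBB·CBB·B·CBB·CBB·CBB·B·CBB·CBB·B·CBB·CBB·AA·AA·AA·AA·AA·AA·AA·AA·B·CBB·CBB·CBB·B·CBB·CBB·B·CBB·CBB·CBB·B·CBB·CBB·B·CBB·CBB
    A ↦ AA
    B ↦ CBB
    C ↦ B

A->AA, B->CBB, C->B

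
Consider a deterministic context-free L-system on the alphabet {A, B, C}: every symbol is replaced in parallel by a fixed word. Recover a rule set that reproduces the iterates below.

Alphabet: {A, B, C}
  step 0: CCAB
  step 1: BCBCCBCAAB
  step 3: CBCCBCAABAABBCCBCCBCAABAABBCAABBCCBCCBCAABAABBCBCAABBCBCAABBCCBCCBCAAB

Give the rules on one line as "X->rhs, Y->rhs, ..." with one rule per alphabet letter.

  step 0 ⇒ step 1: CCAB ⇒ BC·BC·CBC·AAB
    A ↦ CBC
    B ↦ AAB
    C ↦ BC

A->CBC, B->AAB, C->BC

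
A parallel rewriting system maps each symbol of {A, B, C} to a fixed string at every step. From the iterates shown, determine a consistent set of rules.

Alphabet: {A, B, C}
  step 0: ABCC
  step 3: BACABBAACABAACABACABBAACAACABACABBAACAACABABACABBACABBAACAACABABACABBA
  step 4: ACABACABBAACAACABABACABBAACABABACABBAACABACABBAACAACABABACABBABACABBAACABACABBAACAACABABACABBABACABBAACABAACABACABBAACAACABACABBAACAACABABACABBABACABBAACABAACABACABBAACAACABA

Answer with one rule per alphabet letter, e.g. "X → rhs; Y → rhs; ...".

A->BA, B->ACA, C->CAB

  step 3 ⇒ step 4: BACABBAACABAACABACABBAACAACABACABBAACAACABABACABBACABBAACAACABABACABBA ⇒ ACA·BA·CAB·BA·ACA·ACA·BA·BA·CAB·BA·ACA·BA·BA·CAB·BA·ACA·BA·CAB·BA·ACA·ACA·BA·BA·CAB·BA·BA·CAB·BA·ACA·BA·CAB·BA·ACA·ACA·BA·BA·CAB·BA·BA·CAB·BA·ACA·BA·ACA·BA·CAB·BA·ACA·ACA·BA·CAB·BA·ACA·ACA·BA·BA·CAB·BA·BA·CAB·BA·ACA·BA·ACA·BA·CAB·BA·ACA·ACA·BA
    A ↦ BA
    B ↦ ACA
    C ↦ CAB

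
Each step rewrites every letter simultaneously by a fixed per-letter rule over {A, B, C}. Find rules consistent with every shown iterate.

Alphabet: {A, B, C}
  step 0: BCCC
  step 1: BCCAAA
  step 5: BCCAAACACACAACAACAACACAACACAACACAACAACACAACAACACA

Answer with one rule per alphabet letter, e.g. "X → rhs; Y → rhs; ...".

  step 0 ⇒ step 1: BCCC ⇒ BCC·A·A·A
    B ↦ BCC
    C ↦ A
    A ↦ AC  (constrained at step 1)

A->AC, B->BCC, C->A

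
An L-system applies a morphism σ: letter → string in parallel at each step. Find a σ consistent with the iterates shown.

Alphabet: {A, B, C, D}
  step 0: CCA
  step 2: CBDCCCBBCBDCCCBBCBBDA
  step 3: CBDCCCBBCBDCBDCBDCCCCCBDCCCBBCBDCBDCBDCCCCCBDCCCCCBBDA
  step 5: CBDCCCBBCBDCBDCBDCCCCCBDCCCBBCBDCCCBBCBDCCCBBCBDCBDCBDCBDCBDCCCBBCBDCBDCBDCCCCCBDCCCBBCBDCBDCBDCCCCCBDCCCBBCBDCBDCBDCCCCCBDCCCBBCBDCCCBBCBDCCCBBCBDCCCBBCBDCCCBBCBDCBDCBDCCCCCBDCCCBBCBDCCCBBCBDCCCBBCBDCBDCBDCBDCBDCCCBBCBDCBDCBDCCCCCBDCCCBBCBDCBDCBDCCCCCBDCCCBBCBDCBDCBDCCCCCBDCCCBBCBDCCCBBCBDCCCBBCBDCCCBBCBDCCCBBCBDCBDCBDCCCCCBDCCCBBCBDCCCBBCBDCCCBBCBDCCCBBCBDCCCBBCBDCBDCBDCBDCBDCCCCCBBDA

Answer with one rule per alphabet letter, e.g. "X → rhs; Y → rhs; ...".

A->DA, B->CC, C->CBD, D->CBB

  step 2 ⇒ step 3: CBDCCCBBCBDCCCBBCBBDA ⇒ CBD·CC·CBB·CBD·CBD·CBD·CC·CC·CBD·CC·CBB·CBD·CBD·CBD·CC·CC·CBD·CC·CC·CBB·DA
    A ↦ DA
    B ↦ CC
    C ↦ CBD
    D ↦ CBB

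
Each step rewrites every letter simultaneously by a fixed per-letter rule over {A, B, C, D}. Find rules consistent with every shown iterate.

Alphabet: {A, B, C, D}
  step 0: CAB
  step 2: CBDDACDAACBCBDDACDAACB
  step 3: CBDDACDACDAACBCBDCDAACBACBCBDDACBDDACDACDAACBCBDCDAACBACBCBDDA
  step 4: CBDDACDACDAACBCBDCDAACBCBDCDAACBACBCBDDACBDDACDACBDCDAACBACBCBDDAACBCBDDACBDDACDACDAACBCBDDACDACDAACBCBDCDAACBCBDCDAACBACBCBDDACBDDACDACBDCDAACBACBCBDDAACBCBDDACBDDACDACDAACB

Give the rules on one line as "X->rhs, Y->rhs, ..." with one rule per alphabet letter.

  step 3 ⇒ step 4: CBDDACDACDAACBCBDCDAACBACBCBDDACBDDACDACDAACBCBDCDAACBACBCBDDA ⇒ CBD·DA·CDA·CDA·ACB·CBD·CDA·ACB·CBD·CDA·ACB·ACB·CBD·DA·CBD·DA·CDA·CBD·CDA·ACB·ACB·CBD·DA·ACB·CBD·DA·CBD·DA·CDA·CDA·ACB·CBD·DA·CDA·CDA·ACB·CBD·CDA·ACB·CBD·CDA·ACB·ACB·CBD·DA·CBD·DA·CDA·CBD·CDA·ACB·ACB·CBD·DA·ACB·CBD·DA·CBD·DA·CDA·CDA·ACB
    A ↦ ACB
    B ↦ DA
    C ↦ CBD
    D ↦ CDA

A->ACB, B->DA, C->CBD, D->CDA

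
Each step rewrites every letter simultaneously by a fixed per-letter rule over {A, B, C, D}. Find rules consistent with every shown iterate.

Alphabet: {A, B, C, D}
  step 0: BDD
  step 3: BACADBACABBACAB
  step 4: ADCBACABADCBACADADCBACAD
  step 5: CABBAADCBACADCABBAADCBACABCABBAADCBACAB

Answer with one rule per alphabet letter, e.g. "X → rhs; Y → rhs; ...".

  step 4 ⇒ step 5: ADCBACABADCBACADADCBACAD ⇒ C·AB·BA·AD·C·BA·C·AD·C·AB·BA·AD·C·BA·C·AB·C·AB·BA·AD·C·BA·C·AB
    A ↦ C
    B ↦ AD
    C ↦ BA
    D ↦ AB

A->C, B->AD, C->BA, D->AB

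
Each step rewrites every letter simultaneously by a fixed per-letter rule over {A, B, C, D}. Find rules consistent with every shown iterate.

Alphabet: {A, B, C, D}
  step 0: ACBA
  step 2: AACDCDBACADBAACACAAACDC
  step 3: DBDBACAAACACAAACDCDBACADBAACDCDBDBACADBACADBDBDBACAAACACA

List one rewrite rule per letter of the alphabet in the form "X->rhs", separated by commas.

A->DB, B->DC, C->ACA, D->AAC

  step 2 ⇒ step 3: AACDCDBACADBAACACAAACDC ⇒ DB·DB·ACA·AAC·ACA·AAC·DC·DB·ACA·DB·AAC·DC·DB·DB·ACA·DB·ACA·DB·DB·DB·ACA·AAC·ACA
    A ↦ DB
    B ↦ DC
    C ↦ ACA
    D ↦ AAC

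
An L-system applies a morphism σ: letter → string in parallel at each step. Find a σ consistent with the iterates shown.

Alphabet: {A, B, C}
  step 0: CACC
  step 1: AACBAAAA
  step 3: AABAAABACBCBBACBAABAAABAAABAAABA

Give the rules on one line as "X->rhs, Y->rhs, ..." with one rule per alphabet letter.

  step 0 ⇒ step 1: CACC ⇒ AA·CB·AA·AA
    A ↦ CB
    C ↦ AA
    B ↦ BA  (constrained at step 1)

A->CB, B->BA, C->AA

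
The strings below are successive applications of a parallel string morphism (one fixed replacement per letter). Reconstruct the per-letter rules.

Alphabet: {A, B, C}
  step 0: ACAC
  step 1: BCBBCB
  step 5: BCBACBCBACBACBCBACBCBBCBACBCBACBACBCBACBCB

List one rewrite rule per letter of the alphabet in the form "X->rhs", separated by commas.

  step 0 ⇒ step 1: ACAC ⇒ BC·B·BC·B
    A ↦ BC
    C ↦ B
    B ↦ AC  (constrained at step 1)

A->BC, B->AC, C->B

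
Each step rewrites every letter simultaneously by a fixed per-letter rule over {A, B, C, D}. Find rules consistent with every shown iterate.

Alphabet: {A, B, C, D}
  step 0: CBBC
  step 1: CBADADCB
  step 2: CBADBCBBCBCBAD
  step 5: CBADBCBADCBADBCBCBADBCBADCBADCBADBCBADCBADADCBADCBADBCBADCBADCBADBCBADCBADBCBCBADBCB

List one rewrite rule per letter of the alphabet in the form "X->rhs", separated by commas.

A->B, B->AD, C->CB, D->CB

  step 1 ⇒ step 2: CBADADCB ⇒ CB·AD·B·CB·B·CB·CB·AD
    A ↦ B
    B ↦ AD
    C ↦ CB
    D ↦ CB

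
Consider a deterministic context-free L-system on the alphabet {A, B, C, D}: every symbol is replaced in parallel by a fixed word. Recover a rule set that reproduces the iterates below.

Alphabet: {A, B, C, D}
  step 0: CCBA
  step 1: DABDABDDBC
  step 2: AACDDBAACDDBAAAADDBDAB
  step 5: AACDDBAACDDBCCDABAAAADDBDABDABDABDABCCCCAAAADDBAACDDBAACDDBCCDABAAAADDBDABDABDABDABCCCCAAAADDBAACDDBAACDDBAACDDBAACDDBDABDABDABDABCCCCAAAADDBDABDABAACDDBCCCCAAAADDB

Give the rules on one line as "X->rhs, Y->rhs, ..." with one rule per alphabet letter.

A->C, B->DDB, C->DAB, D->AA

  step 1 ⇒ step 2: DABDABDDBC ⇒ AA·C·DDB·AA·C·DDB·AA·AA·DDB·DAB
    A ↦ C
    B ↦ DDB
    C ↦ DAB
    D ↦ AA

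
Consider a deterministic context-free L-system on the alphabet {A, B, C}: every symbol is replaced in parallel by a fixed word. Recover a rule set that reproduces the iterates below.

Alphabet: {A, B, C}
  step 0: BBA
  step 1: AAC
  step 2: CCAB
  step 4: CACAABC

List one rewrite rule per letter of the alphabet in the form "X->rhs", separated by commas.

A->C, B->A, C->AB

  step 1 ⇒ step 2: AAC ⇒ C·C·AB
    A ↦ C
    C ↦ AB
  step 0 ⇒ step 1: BBA ⇒ A·A·C
    B ↦ A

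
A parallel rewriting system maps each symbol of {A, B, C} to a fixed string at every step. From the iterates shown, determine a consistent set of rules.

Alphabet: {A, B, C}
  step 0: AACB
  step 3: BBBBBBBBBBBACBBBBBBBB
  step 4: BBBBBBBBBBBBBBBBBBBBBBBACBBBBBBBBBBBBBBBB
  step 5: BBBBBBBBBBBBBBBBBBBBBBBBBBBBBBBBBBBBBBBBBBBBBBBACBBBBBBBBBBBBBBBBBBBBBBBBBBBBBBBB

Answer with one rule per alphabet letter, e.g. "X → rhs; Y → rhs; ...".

A->B, B->BB, C->AC

  step 4 ⇒ step 5: BBBBBBBBBBBBBBBBBBBBBBBACBBBBBBBBBBBBBBBB ⇒ BB·BB·BB·BB·BB·BB·BB·BB·BB·BB·BB·BB·BB·BB·BB·BB·BB·BB·BB·BB·BB·BB·BB·B·AC·BB·BB·BB·BB·BB·BB·BB·BB·BB·BB·BB·BB·BB·BB·BB·BB
    A ↦ B
    B ↦ BB
    C ↦ AC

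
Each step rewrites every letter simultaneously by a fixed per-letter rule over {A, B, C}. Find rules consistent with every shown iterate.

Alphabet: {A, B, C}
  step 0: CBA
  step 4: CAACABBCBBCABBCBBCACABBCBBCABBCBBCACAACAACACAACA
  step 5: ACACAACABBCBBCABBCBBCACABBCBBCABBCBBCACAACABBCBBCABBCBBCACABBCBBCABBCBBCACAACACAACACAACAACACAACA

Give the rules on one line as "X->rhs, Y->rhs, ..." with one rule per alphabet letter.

  step 4 ⇒ step 5: CAACABBCBBCABBCBBCACABBCBBCABBCBBCACAACAACACAACA ⇒ A·CA·CA·A·CA·BBC·BBC·A·BBC·BBC·A·CA·BBC·BBC·A·BBC·BBC·A·CA·A·CA·BBC·BBC·A·BBC·BBC·A·CA·BBC·BBC·A·BBC·BBC·A·CA·A·CA·CA·A·CA·CA·A·CA·A·CA·CA·A·CA
    A ↦ CA
    B ↦ BBC
    C ↦ A

A->CA, B->BBC, C->A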